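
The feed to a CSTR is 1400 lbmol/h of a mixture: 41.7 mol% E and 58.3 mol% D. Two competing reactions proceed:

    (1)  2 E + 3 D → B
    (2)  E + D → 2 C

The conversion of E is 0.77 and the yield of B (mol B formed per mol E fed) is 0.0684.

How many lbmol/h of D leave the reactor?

Yield of B: 1ξ₁ / 583.8 = 0.0684 → ξ₁ = 39.93 lbmol/h.
Conversion of E: 2ξ₁ + 1ξ₂ = 0.77 × 583.8 = 449.5 → ξ₂ = 369.7 lbmol/h.
Outlet amounts (n = n₀ + Σ ν·ξ):
  E: 583.8 − 2(39.93) − 1(369.7) = 134.3
  D: 816.2 − 3(39.93) − 1(369.7) = 326.7
  B: 0 + 1(39.93) = 39.93
  C: 0 + 2(369.7) = 739.3

327 lbmol/h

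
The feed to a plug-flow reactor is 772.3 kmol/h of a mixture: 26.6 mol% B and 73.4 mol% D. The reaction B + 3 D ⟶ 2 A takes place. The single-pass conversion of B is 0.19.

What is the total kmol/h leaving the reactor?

694 kmol/h

B reacted = 0.19 × 205.4 = 39.03 kmol/h; ν_B = −1, so ξ = 39.03/1 = 39.03 kmol/h.
Outlet amounts (n = n₀ + ν ξ):
  B: 205.4 − 1(39.03) = 166.4
  D: 566.9 − 3(39.03) = 449.8
  A: 0 + 2(39.03) = 78.06
Total out = 166.4 + 449.8 + 78.06 = 694.2 kmol/h.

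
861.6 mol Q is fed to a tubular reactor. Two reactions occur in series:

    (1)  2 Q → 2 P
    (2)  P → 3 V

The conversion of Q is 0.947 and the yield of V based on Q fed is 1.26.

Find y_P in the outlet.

0.286

Conversion of Q: Q consumed = 2ξ₁ = 0.947 × 861.6 → ξ₁ = 408 mol.
Yield of V: 3ξ₂ / 861.6 = 1.26 → ξ₂ = 361.9 mol.
Outlet amounts (n = n₀ + Σ ν·ξ):
  Q: 861.6 − 2(408) = 45.66
  P: 0 + 2(408) − 1(361.9) = 454.1
  V: 0 + 3(361.9) = 1086
Total out = 1585 mol; y_P = 454.1 / 1585 = 0.2864.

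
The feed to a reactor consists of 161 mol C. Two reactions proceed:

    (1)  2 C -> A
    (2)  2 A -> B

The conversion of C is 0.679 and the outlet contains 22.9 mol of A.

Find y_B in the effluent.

0.176

Conversion of C: C consumed = 2ξ₁ = 0.679 × 161 → ξ₁ = 54.66 mol.
A balance: n_A = 0 + 1ξ₁ − 2ξ₂ = 22.9 → ξ₂ = (1·54.66 − 22.9)/2 = 15.88 mol.
Outlet amounts (n = n₀ + Σ ν·ξ):
  C: 161 − 2(54.66) = 51.68
  A: 0 + 1(54.66) − 2(15.88) = 22.9
  B: 0 + 1(15.88) = 15.88
Total out = 90.46 mol; y_B = 15.88 / 90.46 = 0.1755.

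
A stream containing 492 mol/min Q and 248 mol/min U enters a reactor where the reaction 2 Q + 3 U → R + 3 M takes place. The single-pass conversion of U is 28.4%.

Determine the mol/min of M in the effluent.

70.4 mol/min

U reacted = 0.284 × 248 = 70.43 mol/min; ν_U = −3, so ξ = 70.43/3 = 23.48 mol/min.
Outlet amounts (n = n₀ + ν ξ):
  Q: 492 − 2(23.48) = 445
  U: 248 − 3(23.48) = 177.6
  R: 0 + 1(23.48) = 23.48
  M: 0 + 3(23.48) = 70.43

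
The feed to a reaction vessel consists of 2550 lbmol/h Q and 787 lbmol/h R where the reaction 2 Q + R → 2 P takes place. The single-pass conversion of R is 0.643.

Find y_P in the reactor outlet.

0.358

R reacted = 0.643 × 787 = 506 lbmol/h; ν_R = −1, so ξ = 506/1 = 506 lbmol/h.
Outlet amounts (n = n₀ + ν ξ):
  Q: 2550 − 2(506) = 1538
  R: 787 − 1(506) = 281
  P: 0 + 2(506) = 1012
Total out = 2831 lbmol/h; y_P = 1012 / 2831 = 0.3575.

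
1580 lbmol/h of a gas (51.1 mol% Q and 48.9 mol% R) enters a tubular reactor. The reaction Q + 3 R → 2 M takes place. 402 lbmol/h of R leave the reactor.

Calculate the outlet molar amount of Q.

For R: n = n₀ − 3ξ → 402 = 772.6 − 3ξ, giving ξ = 123.5 lbmol/h.
Outlet amounts (n = n₀ + ν ξ):
  Q: 807.4 − 1(123.5) = 683.8
  R: 772.6 − 3(123.5) = 402
  M: 0 + 2(123.5) = 247.1

684 lbmol/h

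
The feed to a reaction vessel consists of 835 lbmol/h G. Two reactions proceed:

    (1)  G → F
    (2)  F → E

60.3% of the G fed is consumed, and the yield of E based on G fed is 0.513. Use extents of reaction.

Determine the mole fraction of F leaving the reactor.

Conversion of G: G consumed = 1ξ₁ = 0.603 × 835 → ξ₁ = 503.5 lbmol/h.
Yield of E: 1ξ₂ / 835 = 0.513 → ξ₂ = 428.4 lbmol/h.
Outlet amounts (n = n₀ + Σ ν·ξ):
  G: 835 − 1(503.5) = 331.5
  F: 0 + 1(503.5) − 1(428.4) = 75.15
  E: 0 + 1(428.4) = 428.4
Total out = 835 lbmol/h; y_F = 75.15 / 835 = 0.09.

0.09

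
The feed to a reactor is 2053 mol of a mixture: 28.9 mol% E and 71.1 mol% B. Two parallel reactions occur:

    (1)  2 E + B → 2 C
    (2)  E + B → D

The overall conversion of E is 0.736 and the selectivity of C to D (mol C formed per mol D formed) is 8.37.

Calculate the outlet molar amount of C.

Conversion of E: E consumed = 0.736 × 593.3 = 436.7 mol = 2ξ₁ + 1ξ₂.
Selectivity: 2ξ₁ / (1ξ₂) = 8.37 → ξ₁ = 4.185 ξ₂.
Substitute: (2·4.185 + 1) ξ₂ = 436.7 → ξ₂ = 46.6 mol, ξ₁ = 195 mol.
Outlet amounts (n = n₀ + Σ ν·ξ):
  E: 593.3 − 2(195) − 1(46.6) = 156.6
  B: 1460 − 1(195) − 1(46.6) = 1218
  C: 0 + 2(195) = 390.1
  D: 0 + 1(46.6) = 46.6

390 mol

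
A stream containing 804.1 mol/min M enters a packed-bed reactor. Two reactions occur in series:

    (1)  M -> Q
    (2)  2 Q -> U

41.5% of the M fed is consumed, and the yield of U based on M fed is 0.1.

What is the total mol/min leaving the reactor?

724 mol/min

Conversion of M: M consumed = 1ξ₁ = 0.415 × 804.1 → ξ₁ = 333.7 mol/min.
Yield of U: 1ξ₂ / 804.1 = 0.1 → ξ₂ = 80.41 mol/min.
Outlet amounts (n = n₀ + Σ ν·ξ):
  M: 804.1 − 1(333.7) = 470.4
  Q: 0 + 1(333.7) − 2(80.41) = 172.9
  U: 0 + 1(80.41) = 80.41
Total out = 470.4 + 172.9 + 80.41 = 723.7 mol/min.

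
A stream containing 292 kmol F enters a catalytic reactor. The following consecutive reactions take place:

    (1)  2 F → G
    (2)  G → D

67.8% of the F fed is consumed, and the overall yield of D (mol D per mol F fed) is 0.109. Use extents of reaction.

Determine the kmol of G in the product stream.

67.2 kmol

Conversion of F: F consumed = 2ξ₁ = 0.678 × 292 → ξ₁ = 98.99 kmol.
Yield of D: 1ξ₂ / 292 = 0.109 → ξ₂ = 31.83 kmol.
Outlet amounts (n = n₀ + Σ ν·ξ):
  F: 292 − 2(98.99) = 94.02
  G: 0 + 1(98.99) − 1(31.83) = 67.16
  D: 0 + 1(31.83) = 31.83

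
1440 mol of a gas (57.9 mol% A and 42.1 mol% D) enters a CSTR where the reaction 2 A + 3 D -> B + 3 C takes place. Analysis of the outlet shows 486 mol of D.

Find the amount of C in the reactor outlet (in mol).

For D: n = n₀ − 3ξ → 486 = 606.2 − 3ξ, giving ξ = 40.08 mol.
Outlet amounts (n = n₀ + ν ξ):
  A: 833.8 − 2(40.08) = 753.6
  D: 606.2 − 3(40.08) = 486
  B: 0 + 1(40.08) = 40.08
  C: 0 + 3(40.08) = 120.2

120 mol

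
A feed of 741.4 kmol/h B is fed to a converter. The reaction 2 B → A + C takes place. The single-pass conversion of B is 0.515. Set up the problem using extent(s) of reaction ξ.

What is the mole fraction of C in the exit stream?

0.258

B reacted = 0.515 × 741.4 = 381.8 kmol/h; ν_B = −2, so ξ = 381.8/2 = 190.9 kmol/h.
Outlet amounts (n = n₀ + ν ξ):
  B: 741.4 − 2(190.9) = 359.6
  A: 0 + 1(190.9) = 190.9
  C: 0 + 1(190.9) = 190.9
Total out = 741.4 kmol/h; y_C = 190.9 / 741.4 = 0.2575.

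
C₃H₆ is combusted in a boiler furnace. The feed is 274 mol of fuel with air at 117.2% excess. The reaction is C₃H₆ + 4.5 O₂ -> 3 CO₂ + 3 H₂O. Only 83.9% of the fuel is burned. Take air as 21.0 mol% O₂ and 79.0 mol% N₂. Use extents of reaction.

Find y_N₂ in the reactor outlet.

0.767

Stoichiometric O₂ = 4.5 × 274 = 1233 mol; O₂ fed = 1233 × 2.172 = 2678 mol.
N₂ fed = 2678 × 79/21 = 10070 mol.
Fuel reacted = 0.839 × 274 → ξ = 229.9 mol.
Outlet (n = n₀ + ν ξ):
  C₃H₆: 274 − 1(229.9) = 44.11
  O₂: 2678 − 4.5(229.9) = 1644
  N₂: 10070 (inert)
  CO₂: 0 + 3(229.9) = 689.7
  H₂O: 0 + 3(229.9) = 689.7
Total out = 13140 mol; y_N₂ = 10070 / 13140 = 0.7666.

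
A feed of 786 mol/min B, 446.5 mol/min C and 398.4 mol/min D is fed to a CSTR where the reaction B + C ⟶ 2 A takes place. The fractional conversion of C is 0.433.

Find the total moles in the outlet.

1630 mol/min

C reacted = 0.433 × 446.5 = 193.3 mol/min; ν_C = −1, so ξ = 193.3/1 = 193.3 mol/min.
Outlet amounts (n = n₀ + ν ξ):
  B: 786 − 1(193.3) = 592.7
  C: 446.5 − 1(193.3) = 253.2
  A: 0 + 2(193.3) = 386.7
  D: 398.4 (inert)
Total out = 592.7 + 253.2 + 386.7 + 398.4 = 1631 mol/min.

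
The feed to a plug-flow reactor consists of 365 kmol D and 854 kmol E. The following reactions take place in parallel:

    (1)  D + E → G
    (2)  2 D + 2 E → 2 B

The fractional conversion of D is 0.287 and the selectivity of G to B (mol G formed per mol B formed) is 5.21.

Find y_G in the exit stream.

Conversion of D: D consumed = 0.287 × 365 = 104.8 kmol = 1ξ₁ + 2ξ₂.
Selectivity: 1ξ₁ / (2ξ₂) = 5.21 → ξ₁ = 10.42 ξ₂.
Substitute: (1·10.42 + 2) ξ₂ = 104.8 → ξ₂ = 8.434 kmol, ξ₁ = 87.89 kmol.
Outlet amounts (n = n₀ + Σ ν·ξ):
  D: 365 − 1(87.89) − 2(8.434) = 260.2
  E: 854 − 1(87.89) − 2(8.434) = 749.2
  G: 0 + 1(87.89) = 87.89
  B: 0 + 2(8.434) = 16.87
Total out = 1114 kmol; y_G = 87.89 / 1114 = 0.07888.

0.0789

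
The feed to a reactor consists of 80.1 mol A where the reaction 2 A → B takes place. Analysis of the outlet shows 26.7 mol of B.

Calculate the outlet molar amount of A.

26.7 mol

For B: n = n₀ + 1ξ → 26.7 = 0 + 1ξ, giving ξ = 26.7 mol.
Outlet amounts (n = n₀ + ν ξ):
  A: 80.1 − 2(26.7) = 26.7
  B: 0 + 1(26.7) = 26.7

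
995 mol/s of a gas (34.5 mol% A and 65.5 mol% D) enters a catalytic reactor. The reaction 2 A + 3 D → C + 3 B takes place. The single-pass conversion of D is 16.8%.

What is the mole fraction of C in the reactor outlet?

0.0381

D reacted = 0.168 × 651.7 = 109.5 mol/s; ν_D = −3, so ξ = 109.5/3 = 36.5 mol/s.
Outlet amounts (n = n₀ + ν ξ):
  A: 343.3 − 2(36.5) = 270.3
  D: 651.7 − 3(36.5) = 542.2
  C: 0 + 1(36.5) = 36.5
  B: 0 + 3(36.5) = 109.5
Total out = 958.5 mol/s; y_C = 36.5 / 958.5 = 0.03808.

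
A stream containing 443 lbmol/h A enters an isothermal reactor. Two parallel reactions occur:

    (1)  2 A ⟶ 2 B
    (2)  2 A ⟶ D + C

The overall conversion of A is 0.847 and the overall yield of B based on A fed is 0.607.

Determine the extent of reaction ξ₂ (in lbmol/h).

ξ₂ = 53.2 lbmol/h

Yield of B: 2ξ₁ / 443 = 0.607 → ξ₁ = 134.5 lbmol/h.
Conversion of A: 2ξ₁ + 2ξ₂ = 0.847 × 443 = 375.2 → ξ₂ = 53.16 lbmol/h.
Outlet amounts (n = n₀ + Σ ν·ξ):
  A: 443 − 2(134.5) − 2(53.16) = 67.78
  B: 0 + 2(134.5) = 268.9
  D: 0 + 1(53.16) = 53.16
  C: 0 + 1(53.16) = 53.16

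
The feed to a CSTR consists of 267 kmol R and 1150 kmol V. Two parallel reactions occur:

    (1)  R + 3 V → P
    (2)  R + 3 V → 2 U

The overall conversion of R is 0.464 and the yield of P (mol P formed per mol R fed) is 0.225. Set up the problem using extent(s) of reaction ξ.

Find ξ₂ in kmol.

Yield of P: 1ξ₁ / 267 = 0.225 → ξ₁ = 60.08 kmol.
Conversion of R: 1ξ₁ + 1ξ₂ = 0.464 × 267 = 123.9 → ξ₂ = 63.81 kmol.
Outlet amounts (n = n₀ + Σ ν·ξ):
  R: 267 − 1(60.08) − 1(63.81) = 143.1
  V: 1150 − 3(60.08) − 3(63.81) = 778.3
  P: 0 + 1(60.08) = 60.08
  U: 0 + 2(63.81) = 127.6

ξ₂ = 63.8 kmol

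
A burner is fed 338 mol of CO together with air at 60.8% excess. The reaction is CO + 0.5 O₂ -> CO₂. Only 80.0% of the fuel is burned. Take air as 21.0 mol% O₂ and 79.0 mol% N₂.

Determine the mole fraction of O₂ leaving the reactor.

0.0912

Stoichiometric O₂ = 0.5 × 338 = 169 mol; O₂ fed = 169 × 1.608 = 271.8 mol.
N₂ fed = 271.8 × 79/21 = 1022 mol.
Fuel reacted = 0.8 × 338 → ξ = 270.4 mol.
Outlet (n = n₀ + ν ξ):
  CO: 338 − 1(270.4) = 67.6
  O₂: 271.8 − 0.5(270.4) = 136.6
  N₂: 1022 (inert)
  CO₂: 0 + 1(270.4) = 270.4
Total out = 1497 mol; y_O₂ = 136.6 / 1497 = 0.09123.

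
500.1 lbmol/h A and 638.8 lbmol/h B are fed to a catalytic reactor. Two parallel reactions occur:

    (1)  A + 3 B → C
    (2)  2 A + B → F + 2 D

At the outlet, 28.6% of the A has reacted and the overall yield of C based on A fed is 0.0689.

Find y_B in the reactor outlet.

0.465

Yield of C: 1ξ₁ / 500.1 = 0.0689 → ξ₁ = 34.46 lbmol/h.
Conversion of A: 1ξ₁ + 2ξ₂ = 0.286 × 500.1 = 143 → ξ₂ = 54.29 lbmol/h.
Outlet amounts (n = n₀ + Σ ν·ξ):
  A: 500.1 − 1(34.46) − 2(54.29) = 357.1
  B: 638.8 − 3(34.46) − 1(54.29) = 481.1
  C: 0 + 1(34.46) = 34.46
  F: 0 + 1(54.29) = 54.29
  D: 0 + 2(54.29) = 108.6
Total out = 1036 lbmol/h; y_B = 481.1 / 1036 = 0.4646.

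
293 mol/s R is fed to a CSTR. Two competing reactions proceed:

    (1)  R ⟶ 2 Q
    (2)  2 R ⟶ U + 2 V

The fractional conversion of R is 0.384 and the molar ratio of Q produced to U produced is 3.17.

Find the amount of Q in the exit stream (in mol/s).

Conversion of R: R consumed = 0.384 × 293 = 112.5 mol/s = 1ξ₁ + 2ξ₂.
Selectivity: 2ξ₁ / (1ξ₂) = 3.17 → ξ₁ = 1.585 ξ₂.
Substitute: (1·1.585 + 2) ξ₂ = 112.5 → ξ₂ = 31.38 mol/s, ξ₁ = 49.74 mol/s.
Outlet amounts (n = n₀ + Σ ν·ξ):
  R: 293 − 1(49.74) − 2(31.38) = 180.5
  Q: 0 + 2(49.74) = 99.49
  U: 0 + 1(31.38) = 31.38
  V: 0 + 2(31.38) = 62.77

99.5 mol/s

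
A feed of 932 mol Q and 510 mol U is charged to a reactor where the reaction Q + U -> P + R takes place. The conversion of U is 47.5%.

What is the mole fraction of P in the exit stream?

0.168

U reacted = 0.475 × 510 = 242.2 mol; ν_U = −1, so ξ = 242.2/1 = 242.2 mol.
Outlet amounts (n = n₀ + ν ξ):
  Q: 932 − 1(242.2) = 689.8
  U: 510 − 1(242.2) = 267.8
  P: 0 + 1(242.2) = 242.2
  R: 0 + 1(242.2) = 242.2
Total out = 1442 mol; y_P = 242.2 / 1442 = 0.168.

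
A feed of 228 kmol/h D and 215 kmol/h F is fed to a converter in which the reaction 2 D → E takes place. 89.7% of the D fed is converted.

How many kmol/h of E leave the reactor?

102 kmol/h

D reacted = 0.897 × 228 = 204.5 kmol/h; ν_D = −2, so ξ = 204.5/2 = 102.3 kmol/h.
Outlet amounts (n = n₀ + ν ξ):
  D: 228 − 2(102.3) = 23.48
  E: 0 + 1(102.3) = 102.3
  F: 215 (inert)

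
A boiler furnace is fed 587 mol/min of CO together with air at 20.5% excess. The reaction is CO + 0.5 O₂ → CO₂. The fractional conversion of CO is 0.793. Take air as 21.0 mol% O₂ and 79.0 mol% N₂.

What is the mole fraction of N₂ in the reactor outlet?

0.653

Stoichiometric O₂ = 0.5 × 587 = 293.5 mol/min; O₂ fed = 293.5 × 1.205 = 353.7 mol/min.
N₂ fed = 353.7 × 79/21 = 1330 mol/min.
Fuel reacted = 0.793 × 587 → ξ = 465.5 mol/min.
Outlet (n = n₀ + ν ξ):
  CO: 587 − 1(465.5) = 121.5
  O₂: 353.7 − 0.5(465.5) = 120.9
  N₂: 1330 (inert)
  CO₂: 0 + 1(465.5) = 465.5
Total out = 2038 mol/min; y_N₂ = 1330 / 2038 = 0.6527.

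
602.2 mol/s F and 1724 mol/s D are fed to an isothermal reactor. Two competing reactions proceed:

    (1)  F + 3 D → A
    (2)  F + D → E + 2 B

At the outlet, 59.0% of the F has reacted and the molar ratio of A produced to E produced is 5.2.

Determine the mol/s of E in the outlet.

57.3 mol/s

Conversion of F: F consumed = 0.59 × 602.2 = 355.3 mol/s = 1ξ₁ + 1ξ₂.
Selectivity: 1ξ₁ / (1ξ₂) = 5.2 → ξ₁ = 5.2 ξ₂.
Substitute: (1·5.2 + 1) ξ₂ = 355.3 → ξ₂ = 57.31 mol/s, ξ₁ = 298 mol/s.
Outlet amounts (n = n₀ + Σ ν·ξ):
  F: 602.2 − 1(298) − 1(57.31) = 246.9
  D: 1724 − 3(298) − 1(57.31) = 772.7
  A: 0 + 1(298) = 298
  E: 0 + 1(57.31) = 57.31
  B: 0 + 2(57.31) = 114.6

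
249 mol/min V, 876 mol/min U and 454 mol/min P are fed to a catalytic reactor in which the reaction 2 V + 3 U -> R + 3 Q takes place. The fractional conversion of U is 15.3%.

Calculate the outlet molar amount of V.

160 mol/min

U reacted = 0.153 × 876 = 134 mol/min; ν_U = −3, so ξ = 134/3 = 44.68 mol/min.
Outlet amounts (n = n₀ + ν ξ):
  V: 249 − 2(44.68) = 159.6
  U: 876 − 3(44.68) = 742
  R: 0 + 1(44.68) = 44.68
  Q: 0 + 3(44.68) = 134
  P: 454 (inert)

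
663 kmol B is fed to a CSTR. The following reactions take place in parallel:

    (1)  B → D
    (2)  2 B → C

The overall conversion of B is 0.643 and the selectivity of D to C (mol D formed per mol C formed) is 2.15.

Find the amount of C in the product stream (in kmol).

Conversion of B: B consumed = 0.643 × 663 = 426.3 kmol = 1ξ₁ + 2ξ₂.
Selectivity: 1ξ₁ / (1ξ₂) = 2.15 → ξ₁ = 2.15 ξ₂.
Substitute: (1·2.15 + 2) ξ₂ = 426.3 → ξ₂ = 102.7 kmol, ξ₁ = 220.9 kmol.
Outlet amounts (n = n₀ + Σ ν·ξ):
  B: 663 − 1(220.9) − 2(102.7) = 236.7
  D: 0 + 1(220.9) = 220.9
  C: 0 + 1(102.7) = 102.7

103 kmol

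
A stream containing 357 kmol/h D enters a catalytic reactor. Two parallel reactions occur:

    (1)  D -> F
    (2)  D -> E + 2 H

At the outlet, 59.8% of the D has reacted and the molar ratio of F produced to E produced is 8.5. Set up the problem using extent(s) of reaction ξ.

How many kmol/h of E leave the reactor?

22.5 kmol/h

Conversion of D: D consumed = 0.598 × 357 = 213.5 kmol/h = 1ξ₁ + 1ξ₂.
Selectivity: 1ξ₁ / (1ξ₂) = 8.5 → ξ₁ = 8.5 ξ₂.
Substitute: (1·8.5 + 1) ξ₂ = 213.5 → ξ₂ = 22.47 kmol/h, ξ₁ = 191 kmol/h.
Outlet amounts (n = n₀ + Σ ν·ξ):
  D: 357 − 1(191) − 1(22.47) = 143.5
  F: 0 + 1(191) = 191
  E: 0 + 1(22.47) = 22.47
  H: 0 + 2(22.47) = 44.94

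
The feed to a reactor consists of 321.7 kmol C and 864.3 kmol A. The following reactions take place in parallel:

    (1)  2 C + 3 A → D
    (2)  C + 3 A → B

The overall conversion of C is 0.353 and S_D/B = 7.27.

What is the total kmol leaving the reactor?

Conversion of C: C consumed = 0.353 × 321.7 = 113.6 kmol = 2ξ₁ + 1ξ₂.
Selectivity: 1ξ₁ / (1ξ₂) = 7.27 → ξ₁ = 7.27 ξ₂.
Substitute: (2·7.27 + 1) ξ₂ = 113.6 → ξ₂ = 7.308 kmol, ξ₁ = 53.13 kmol.
Outlet amounts (n = n₀ + Σ ν·ξ):
  C: 321.7 − 2(53.13) − 1(7.308) = 208.1
  A: 864.3 − 3(53.13) − 3(7.308) = 683
  D: 0 + 1(53.13) = 53.13
  B: 0 + 1(7.308) = 7.308
Total out = 208.1 + 683 + 53.13 + 7.308 = 951.6 kmol.

952 kmol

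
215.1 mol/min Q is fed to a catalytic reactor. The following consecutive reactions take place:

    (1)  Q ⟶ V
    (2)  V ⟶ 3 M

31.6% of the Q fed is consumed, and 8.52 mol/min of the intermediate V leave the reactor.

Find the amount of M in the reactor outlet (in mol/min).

Conversion of Q: Q consumed = 1ξ₁ = 0.316 × 215.1 → ξ₁ = 67.97 mol/min.
V balance: n_V = 0 + 1ξ₁ − 1ξ₂ = 8.52 → ξ₂ = (1·67.97 − 8.52)/1 = 59.45 mol/min.
Outlet amounts (n = n₀ + Σ ν·ξ):
  Q: 215.1 − 1(67.97) = 147.1
  V: 0 + 1(67.97) − 1(59.45) = 8.52
  M: 0 + 3(59.45) = 178.4

178 mol/min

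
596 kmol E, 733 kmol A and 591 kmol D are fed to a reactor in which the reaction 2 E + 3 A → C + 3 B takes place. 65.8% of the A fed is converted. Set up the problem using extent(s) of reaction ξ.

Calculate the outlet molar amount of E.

274 kmol

A reacted = 0.658 × 733 = 482.3 kmol; ν_A = −3, so ξ = 482.3/3 = 160.8 kmol.
Outlet amounts (n = n₀ + ν ξ):
  E: 596 − 2(160.8) = 274.5
  A: 733 − 3(160.8) = 250.7
  C: 0 + 1(160.8) = 160.8
  B: 0 + 3(160.8) = 482.3
  D: 591 (inert)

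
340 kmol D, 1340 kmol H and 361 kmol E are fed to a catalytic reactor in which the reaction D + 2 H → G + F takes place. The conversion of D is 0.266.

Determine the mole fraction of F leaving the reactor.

0.0464

D reacted = 0.266 × 340 = 90.44 kmol; ν_D = −1, so ξ = 90.44/1 = 90.44 kmol.
Outlet amounts (n = n₀ + ν ξ):
  D: 340 − 1(90.44) = 249.6
  H: 1340 − 2(90.44) = 1159
  G: 0 + 1(90.44) = 90.44
  F: 0 + 1(90.44) = 90.44
  E: 361 (inert)
Total out = 1951 kmol; y_F = 90.44 / 1951 = 0.04637.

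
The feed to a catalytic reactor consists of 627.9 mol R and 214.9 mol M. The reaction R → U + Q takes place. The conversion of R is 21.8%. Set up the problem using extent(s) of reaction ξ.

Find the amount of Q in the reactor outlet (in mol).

137 mol

R reacted = 0.218 × 627.9 = 136.9 mol; ν_R = −1, so ξ = 136.9/1 = 136.9 mol.
Outlet amounts (n = n₀ + ν ξ):
  R: 627.9 − 1(136.9) = 491
  U: 0 + 1(136.9) = 136.9
  Q: 0 + 1(136.9) = 136.9
  M: 214.9 (inert)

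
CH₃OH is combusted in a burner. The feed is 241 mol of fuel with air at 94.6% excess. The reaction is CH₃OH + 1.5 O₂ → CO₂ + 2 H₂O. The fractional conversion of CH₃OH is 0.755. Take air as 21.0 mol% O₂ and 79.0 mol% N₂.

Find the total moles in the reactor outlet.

Stoichiometric O₂ = 1.5 × 241 = 361.5 mol; O₂ fed = 361.5 × 1.946 = 703.5 mol.
N₂ fed = 703.5 × 79/21 = 2646 mol.
Fuel reacted = 0.755 × 241 → ξ = 182 mol.
Outlet (n = n₀ + ν ξ):
  CH₃OH: 241 − 1(182) = 59.04
  O₂: 703.5 − 1.5(182) = 430.5
  N₂: 2646 (inert)
  CO₂: 0 + 1(182) = 182
  H₂O: 0 + 2(182) = 363.9
Total out = 59.04 + 430.5 + 2646 + 182 + 363.9 = 3682 mol.

3680 mol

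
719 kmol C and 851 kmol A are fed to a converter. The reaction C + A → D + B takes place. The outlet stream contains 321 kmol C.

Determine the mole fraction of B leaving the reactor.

0.254

For C: n = n₀ − 1ξ → 321 = 719 − 1ξ, giving ξ = 398 kmol.
Outlet amounts (n = n₀ + ν ξ):
  C: 719 − 1(398) = 321
  A: 851 − 1(398) = 453
  D: 0 + 1(398) = 398
  B: 0 + 1(398) = 398
Total out = 1570 kmol; y_B = 398 / 1570 = 0.2535.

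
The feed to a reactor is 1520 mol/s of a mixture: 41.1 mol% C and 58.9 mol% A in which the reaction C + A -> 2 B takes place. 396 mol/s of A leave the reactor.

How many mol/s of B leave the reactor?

999 mol/s

For A: n = n₀ − 1ξ → 396 = 895.3 − 1ξ, giving ξ = 499.3 mol/s.
Outlet amounts (n = n₀ + ν ξ):
  C: 624.7 − 1(499.3) = 125.4
  A: 895.3 − 1(499.3) = 396
  B: 0 + 2(499.3) = 998.6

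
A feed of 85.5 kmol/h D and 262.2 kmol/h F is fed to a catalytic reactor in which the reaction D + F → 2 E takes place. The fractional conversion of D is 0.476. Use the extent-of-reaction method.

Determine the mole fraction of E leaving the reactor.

D reacted = 0.476 × 85.5 = 40.7 kmol/h; ν_D = −1, so ξ = 40.7/1 = 40.7 kmol/h.
Outlet amounts (n = n₀ + ν ξ):
  D: 85.5 − 1(40.7) = 44.8
  F: 262.2 − 1(40.7) = 221.5
  E: 0 + 2(40.7) = 81.4
Total out = 347.7 kmol/h; y_E = 81.4 / 347.7 = 0.2341.

0.234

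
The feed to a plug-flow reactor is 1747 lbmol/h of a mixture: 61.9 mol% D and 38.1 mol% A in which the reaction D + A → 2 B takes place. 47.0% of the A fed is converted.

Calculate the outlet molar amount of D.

A reacted = 0.47 × 665.6 = 312.8 lbmol/h; ν_A = −1, so ξ = 312.8/1 = 312.8 lbmol/h.
Outlet amounts (n = n₀ + ν ξ):
  D: 1081 − 1(312.8) = 768.6
  A: 665.6 − 1(312.8) = 352.8
  B: 0 + 2(312.8) = 625.7

769 lbmol/h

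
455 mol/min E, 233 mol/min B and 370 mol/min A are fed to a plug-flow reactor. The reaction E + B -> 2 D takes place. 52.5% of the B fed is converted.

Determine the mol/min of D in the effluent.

B reacted = 0.525 × 233 = 122.3 mol/min; ν_B = −1, so ξ = 122.3/1 = 122.3 mol/min.
Outlet amounts (n = n₀ + ν ξ):
  E: 455 − 1(122.3) = 332.7
  B: 233 − 1(122.3) = 110.7
  D: 0 + 2(122.3) = 244.7
  A: 370 (inert)

245 mol/min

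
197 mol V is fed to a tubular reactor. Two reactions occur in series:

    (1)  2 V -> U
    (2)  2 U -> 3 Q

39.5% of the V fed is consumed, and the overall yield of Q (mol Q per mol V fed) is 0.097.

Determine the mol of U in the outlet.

26.2 mol

Conversion of V: V consumed = 2ξ₁ = 0.395 × 197 → ξ₁ = 38.91 mol.
Yield of Q: 3ξ₂ / 197 = 0.097 → ξ₂ = 6.37 mol.
Outlet amounts (n = n₀ + Σ ν·ξ):
  V: 197 − 2(38.91) = 119.2
  U: 0 + 1(38.91) − 2(6.37) = 26.17
  Q: 0 + 3(6.37) = 19.11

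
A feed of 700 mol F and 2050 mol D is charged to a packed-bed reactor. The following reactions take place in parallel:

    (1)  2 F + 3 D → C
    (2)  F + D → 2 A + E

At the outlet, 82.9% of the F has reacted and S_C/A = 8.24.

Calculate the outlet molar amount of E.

Conversion of F: F consumed = 0.829 × 700 = 580.3 mol = 2ξ₁ + 1ξ₂.
Selectivity: 1ξ₁ / (2ξ₂) = 8.24 → ξ₁ = 16.48 ξ₂.
Substitute: (2·16.48 + 1) ξ₂ = 580.3 → ξ₂ = 17.09 mol, ξ₁ = 281.6 mol.
Outlet amounts (n = n₀ + Σ ν·ξ):
  F: 700 − 2(281.6) − 1(17.09) = 119.7
  D: 2050 − 3(281.6) − 1(17.09) = 1188
  C: 0 + 1(281.6) = 281.6
  A: 0 + 2(17.09) = 34.18
  E: 0 + 1(17.09) = 17.09

17.1 mol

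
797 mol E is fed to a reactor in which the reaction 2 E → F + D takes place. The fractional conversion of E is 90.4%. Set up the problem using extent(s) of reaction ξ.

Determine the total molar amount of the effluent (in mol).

E reacted = 0.904 × 797 = 720.5 mol; ν_E = −2, so ξ = 720.5/2 = 360.2 mol.
Outlet amounts (n = n₀ + ν ξ):
  E: 797 − 2(360.2) = 76.51
  F: 0 + 1(360.2) = 360.2
  D: 0 + 1(360.2) = 360.2
Total out = 76.51 + 360.2 + 360.2 = 797 mol.

797 mol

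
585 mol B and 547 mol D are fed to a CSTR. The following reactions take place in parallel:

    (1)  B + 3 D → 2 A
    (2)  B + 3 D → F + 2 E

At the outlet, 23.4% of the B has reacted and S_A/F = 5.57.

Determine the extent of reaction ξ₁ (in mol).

Conversion of B: B consumed = 0.234 × 585 = 136.9 mol = 1ξ₁ + 1ξ₂.
Selectivity: 2ξ₁ / (1ξ₂) = 5.57 → ξ₁ = 2.785 ξ₂.
Substitute: (1·2.785 + 1) ξ₂ = 136.9 → ξ₂ = 36.17 mol, ξ₁ = 100.7 mol.
Outlet amounts (n = n₀ + Σ ν·ξ):
  B: 585 − 1(100.7) − 1(36.17) = 448.1
  D: 547 − 3(100.7) − 3(36.17) = 136.3
  A: 0 + 2(100.7) = 201.4
  F: 0 + 1(36.17) = 36.17
  E: 0 + 2(36.17) = 72.33

ξ₁ = 101 mol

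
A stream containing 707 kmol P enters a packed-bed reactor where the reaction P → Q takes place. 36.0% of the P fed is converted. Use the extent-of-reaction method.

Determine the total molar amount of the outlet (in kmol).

707 kmol

P reacted = 0.36 × 707 = 254.5 kmol; ν_P = −1, so ξ = 254.5/1 = 254.5 kmol.
Outlet amounts (n = n₀ + ν ξ):
  P: 707 − 1(254.5) = 452.5
  Q: 0 + 1(254.5) = 254.5
Total out = 452.5 + 254.5 = 707 kmol.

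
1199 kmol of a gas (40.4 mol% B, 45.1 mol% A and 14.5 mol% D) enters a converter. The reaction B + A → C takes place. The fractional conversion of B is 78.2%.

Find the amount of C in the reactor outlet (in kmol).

379 kmol

B reacted = 0.782 × 484.4 = 378.8 kmol; ν_B = −1, so ξ = 378.8/1 = 378.8 kmol.
Outlet amounts (n = n₀ + ν ξ):
  B: 484.4 − 1(378.8) = 105.6
  A: 540.7 − 1(378.8) = 162
  C: 0 + 1(378.8) = 378.8
  D: 173.9 (inert)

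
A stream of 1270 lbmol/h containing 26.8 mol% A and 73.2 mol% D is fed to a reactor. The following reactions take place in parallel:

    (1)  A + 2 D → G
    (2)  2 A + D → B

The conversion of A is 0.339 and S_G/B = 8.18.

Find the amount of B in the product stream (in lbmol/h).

Conversion of A: A consumed = 0.339 × 340.4 = 115.4 lbmol/h = 1ξ₁ + 2ξ₂.
Selectivity: 1ξ₁ / (1ξ₂) = 8.18 → ξ₁ = 8.18 ξ₂.
Substitute: (1·8.18 + 2) ξ₂ = 115.4 → ξ₂ = 11.33 lbmol/h, ξ₁ = 92.71 lbmol/h.
Outlet amounts (n = n₀ + Σ ν·ξ):
  A: 340.4 − 1(92.71) − 2(11.33) = 225
  D: 929.6 − 2(92.71) − 1(11.33) = 732.9
  G: 0 + 1(92.71) = 92.71
  B: 0 + 1(11.33) = 11.33

11.3 lbmol/h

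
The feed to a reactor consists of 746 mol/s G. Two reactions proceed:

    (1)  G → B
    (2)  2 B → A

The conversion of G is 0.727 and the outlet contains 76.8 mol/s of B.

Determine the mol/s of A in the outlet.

Conversion of G: G consumed = 1ξ₁ = 0.727 × 746 → ξ₁ = 542.3 mol/s.
B balance: n_B = 0 + 1ξ₁ − 2ξ₂ = 76.8 → ξ₂ = (1·542.3 − 76.8)/2 = 232.8 mol/s.
Outlet amounts (n = n₀ + Σ ν·ξ):
  G: 746 − 1(542.3) = 203.7
  B: 0 + 1(542.3) − 2(232.8) = 76.8
  A: 0 + 1(232.8) = 232.8

233 mol/s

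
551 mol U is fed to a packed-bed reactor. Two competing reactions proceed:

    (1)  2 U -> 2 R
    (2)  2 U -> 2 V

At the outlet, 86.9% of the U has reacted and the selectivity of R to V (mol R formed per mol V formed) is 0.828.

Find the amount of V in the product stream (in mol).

Conversion of U: U consumed = 0.869 × 551 = 478.8 mol = 2ξ₁ + 2ξ₂.
Selectivity: 2ξ₁ / (2ξ₂) = 0.828 → ξ₁ = 0.828 ξ₂.
Substitute: (2·0.828 + 2) ξ₂ = 478.8 → ξ₂ = 131 mol, ξ₁ = 108.4 mol.
Outlet amounts (n = n₀ + Σ ν·ξ):
  U: 551 − 2(108.4) − 2(131) = 72.18
  R: 0 + 2(108.4) = 216.9
  V: 0 + 2(131) = 261.9

262 mol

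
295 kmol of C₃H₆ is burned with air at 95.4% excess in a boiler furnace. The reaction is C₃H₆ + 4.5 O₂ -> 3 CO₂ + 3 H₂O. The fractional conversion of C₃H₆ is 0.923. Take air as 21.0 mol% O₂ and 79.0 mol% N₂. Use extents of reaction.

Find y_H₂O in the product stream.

0.0639

Stoichiometric O₂ = 4.5 × 295 = 1328 kmol; O₂ fed = 1328 × 1.954 = 2594 kmol.
N₂ fed = 2594 × 79/21 = 9758 kmol.
Fuel reacted = 0.923 × 295 → ξ = 272.3 kmol.
Outlet (n = n₀ + ν ξ):
  C₃H₆: 295 − 1(272.3) = 22.71
  O₂: 2594 − 4.5(272.3) = 1369
  N₂: 9758 (inert)
  CO₂: 0 + 3(272.3) = 816.9
  H₂O: 0 + 3(272.3) = 816.9
Total out = 12780 kmol; y_H₂O = 816.9 / 12780 = 0.0639.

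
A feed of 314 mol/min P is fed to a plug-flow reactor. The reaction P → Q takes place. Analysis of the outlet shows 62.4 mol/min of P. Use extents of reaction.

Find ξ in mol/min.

ξ = 252 mol/min

For P: n = n₀ − 1ξ → 62.4 = 314 − 1ξ, giving ξ = 251.6 mol/min.
Outlet amounts (n = n₀ + ν ξ):
  P: 314 − 1(251.6) = 62.4
  Q: 0 + 1(251.6) = 251.6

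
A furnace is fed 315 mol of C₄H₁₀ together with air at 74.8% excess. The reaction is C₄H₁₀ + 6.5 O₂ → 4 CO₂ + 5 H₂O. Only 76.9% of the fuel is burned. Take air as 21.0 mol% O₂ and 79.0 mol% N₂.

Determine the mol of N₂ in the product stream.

13500 mol

Stoichiometric O₂ = 6.5 × 315 = 2048 mol; O₂ fed = 2048 × 1.748 = 3579 mol.
N₂ fed = 3579 × 79/21 = 13460 mol.
Fuel reacted = 0.769 × 315 → ξ = 242.2 mol.
Outlet (n = n₀ + ν ξ):
  C₄H₁₀: 315 − 1(242.2) = 72.76
  O₂: 3579 − 6.5(242.2) = 2005
  N₂: 13460 (inert)
  CO₂: 0 + 4(242.2) = 968.9
  H₂O: 0 + 5(242.2) = 1211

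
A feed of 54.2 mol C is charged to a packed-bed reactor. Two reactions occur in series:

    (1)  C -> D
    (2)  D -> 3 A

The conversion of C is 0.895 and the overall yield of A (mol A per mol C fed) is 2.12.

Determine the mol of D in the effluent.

Conversion of C: C consumed = 1ξ₁ = 0.895 × 54.2 → ξ₁ = 48.51 mol.
Yield of A: 3ξ₂ / 54.2 = 2.12 → ξ₂ = 38.3 mol.
Outlet amounts (n = n₀ + Σ ν·ξ):
  C: 54.2 − 1(48.51) = 5.691
  D: 0 + 1(48.51) − 1(38.3) = 10.21
  A: 0 + 3(38.3) = 114.9

10.2 mol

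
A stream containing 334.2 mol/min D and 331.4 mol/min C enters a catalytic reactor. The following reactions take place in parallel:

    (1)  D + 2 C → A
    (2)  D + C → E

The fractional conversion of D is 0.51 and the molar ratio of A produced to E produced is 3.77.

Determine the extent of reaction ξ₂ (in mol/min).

Conversion of D: D consumed = 0.51 × 334.2 = 170.4 mol/min = 1ξ₁ + 1ξ₂.
Selectivity: 1ξ₁ / (1ξ₂) = 3.77 → ξ₁ = 3.77 ξ₂.
Substitute: (1·3.77 + 1) ξ₂ = 170.4 → ξ₂ = 35.73 mol/min, ξ₁ = 134.7 mol/min.
Outlet amounts (n = n₀ + Σ ν·ξ):
  D: 334.2 − 1(134.7) − 1(35.73) = 163.8
  C: 331.4 − 2(134.7) − 1(35.73) = 26.25
  A: 0 + 1(134.7) = 134.7
  E: 0 + 1(35.73) = 35.73

ξ₂ = 35.7 mol/min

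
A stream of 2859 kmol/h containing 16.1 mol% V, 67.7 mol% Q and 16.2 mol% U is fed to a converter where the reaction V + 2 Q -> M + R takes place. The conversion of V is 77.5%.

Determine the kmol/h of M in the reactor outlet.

357 kmol/h

V reacted = 0.775 × 460.3 = 356.7 kmol/h; ν_V = −1, so ξ = 356.7/1 = 356.7 kmol/h.
Outlet amounts (n = n₀ + ν ξ):
  V: 460.3 − 1(356.7) = 103.6
  Q: 1936 − 2(356.7) = 1222
  M: 0 + 1(356.7) = 356.7
  R: 0 + 1(356.7) = 356.7
  U: 463.2 (inert)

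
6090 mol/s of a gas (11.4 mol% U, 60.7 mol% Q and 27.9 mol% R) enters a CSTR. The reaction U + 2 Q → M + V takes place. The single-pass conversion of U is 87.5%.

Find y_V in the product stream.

0.111

U reacted = 0.875 × 694.3 = 607.5 mol/s; ν_U = −1, so ξ = 607.5/1 = 607.5 mol/s.
Outlet amounts (n = n₀ + ν ξ):
  U: 694.3 − 1(607.5) = 86.78
  Q: 3697 − 2(607.5) = 2482
  M: 0 + 1(607.5) = 607.5
  V: 0 + 1(607.5) = 607.5
  R: 1699 (inert)
Total out = 5483 mol/s; y_V = 607.5 / 5483 = 0.1108.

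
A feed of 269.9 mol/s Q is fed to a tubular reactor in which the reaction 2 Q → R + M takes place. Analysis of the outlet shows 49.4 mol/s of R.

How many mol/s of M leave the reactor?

49.4 mol/s

For R: n = n₀ + 1ξ → 49.4 = 0 + 1ξ, giving ξ = 49.4 mol/s.
Outlet amounts (n = n₀ + ν ξ):
  Q: 269.9 − 2(49.4) = 171.1
  R: 0 + 1(49.4) = 49.4
  M: 0 + 1(49.4) = 49.4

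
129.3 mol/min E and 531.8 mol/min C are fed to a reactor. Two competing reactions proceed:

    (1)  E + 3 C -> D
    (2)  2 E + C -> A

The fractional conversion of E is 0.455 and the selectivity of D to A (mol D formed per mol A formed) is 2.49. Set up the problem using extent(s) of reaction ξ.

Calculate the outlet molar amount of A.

Conversion of E: E consumed = 0.455 × 129.3 = 58.83 mol/min = 1ξ₁ + 2ξ₂.
Selectivity: 1ξ₁ / (1ξ₂) = 2.49 → ξ₁ = 2.49 ξ₂.
Substitute: (1·2.49 + 2) ξ₂ = 58.83 → ξ₂ = 13.1 mol/min, ξ₁ = 32.63 mol/min.
Outlet amounts (n = n₀ + Σ ν·ξ):
  E: 129.3 − 1(32.63) − 2(13.1) = 70.47
  C: 531.8 − 3(32.63) − 1(13.1) = 420.8
  D: 0 + 1(32.63) = 32.63
  A: 0 + 1(13.1) = 13.1

13.1 mol/min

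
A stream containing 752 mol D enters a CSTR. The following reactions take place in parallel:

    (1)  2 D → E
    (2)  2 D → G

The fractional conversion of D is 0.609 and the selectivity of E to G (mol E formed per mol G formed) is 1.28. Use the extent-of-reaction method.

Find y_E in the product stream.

0.246

Conversion of D: D consumed = 0.609 × 752 = 458 mol = 2ξ₁ + 2ξ₂.
Selectivity: 1ξ₁ / (1ξ₂) = 1.28 → ξ₁ = 1.28 ξ₂.
Substitute: (2·1.28 + 2) ξ₂ = 458 → ξ₂ = 100.4 mol, ξ₁ = 128.6 mol.
Outlet amounts (n = n₀ + Σ ν·ξ):
  D: 752 − 2(128.6) − 2(100.4) = 294
  E: 0 + 1(128.6) = 128.6
  G: 0 + 1(100.4) = 100.4
Total out = 523 mol; y_E = 128.6 / 523 = 0.2458.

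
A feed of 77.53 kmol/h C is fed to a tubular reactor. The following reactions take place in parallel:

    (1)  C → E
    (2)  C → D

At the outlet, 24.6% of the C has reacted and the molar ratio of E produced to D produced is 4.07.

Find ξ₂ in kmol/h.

Conversion of C: C consumed = 0.246 × 77.53 = 19.07 kmol/h = 1ξ₁ + 1ξ₂.
Selectivity: 1ξ₁ / (1ξ₂) = 4.07 → ξ₁ = 4.07 ξ₂.
Substitute: (1·4.07 + 1) ξ₂ = 19.07 → ξ₂ = 3.762 kmol/h, ξ₁ = 15.31 kmol/h.
Outlet amounts (n = n₀ + Σ ν·ξ):
  C: 77.53 − 1(15.31) − 1(3.762) = 58.46
  E: 0 + 1(15.31) = 15.31
  D: 0 + 1(3.762) = 3.762

ξ₂ = 3.76 kmol/h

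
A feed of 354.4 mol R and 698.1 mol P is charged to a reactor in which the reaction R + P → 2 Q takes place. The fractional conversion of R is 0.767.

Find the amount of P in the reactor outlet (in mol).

426 mol

R reacted = 0.767 × 354.4 = 271.8 mol; ν_R = −1, so ξ = 271.8/1 = 271.8 mol.
Outlet amounts (n = n₀ + ν ξ):
  R: 354.4 − 1(271.8) = 82.58
  P: 698.1 − 1(271.8) = 426.3
  Q: 0 + 2(271.8) = 543.6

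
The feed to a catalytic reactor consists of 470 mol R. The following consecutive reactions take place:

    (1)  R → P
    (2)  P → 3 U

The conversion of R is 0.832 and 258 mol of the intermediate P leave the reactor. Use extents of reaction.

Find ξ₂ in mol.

ξ₂ = 133 mol

Conversion of R: R consumed = 1ξ₁ = 0.832 × 470 → ξ₁ = 391 mol.
P balance: n_P = 0 + 1ξ₁ − 1ξ₂ = 258 → ξ₂ = (1·391 − 258)/1 = 133 mol.
Outlet amounts (n = n₀ + Σ ν·ξ):
  R: 470 − 1(391) = 78.96
  P: 0 + 1(391) − 1(133) = 258
  U: 0 + 3(133) = 399.1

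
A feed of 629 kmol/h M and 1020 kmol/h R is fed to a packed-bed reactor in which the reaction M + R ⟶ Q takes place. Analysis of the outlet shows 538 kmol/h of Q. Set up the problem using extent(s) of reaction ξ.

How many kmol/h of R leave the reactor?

For Q: n = n₀ + 1ξ → 538 = 0 + 1ξ, giving ξ = 538 kmol/h.
Outlet amounts (n = n₀ + ν ξ):
  M: 629 − 1(538) = 91
  R: 1020 − 1(538) = 482
  Q: 0 + 1(538) = 538

482 kmol/h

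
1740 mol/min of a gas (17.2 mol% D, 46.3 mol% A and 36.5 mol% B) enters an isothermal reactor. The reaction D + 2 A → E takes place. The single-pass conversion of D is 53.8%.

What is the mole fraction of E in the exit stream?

D reacted = 0.538 × 299.3 = 161 mol/min; ν_D = −1, so ξ = 161/1 = 161 mol/min.
Outlet amounts (n = n₀ + ν ξ):
  D: 299.3 − 1(161) = 138.3
  A: 805.6 − 2(161) = 483.6
  E: 0 + 1(161) = 161
  B: 635.1 (inert)
Total out = 1418 mol/min; y_E = 161 / 1418 = 0.1136.

0.114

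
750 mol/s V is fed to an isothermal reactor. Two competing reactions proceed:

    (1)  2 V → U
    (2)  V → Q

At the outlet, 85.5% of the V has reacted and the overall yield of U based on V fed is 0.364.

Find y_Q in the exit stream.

0.2

Yield of U: 1ξ₁ / 750 = 0.364 → ξ₁ = 273 mol/s.
Conversion of V: 2ξ₁ + 1ξ₂ = 0.855 × 750 = 641.2 → ξ₂ = 95.25 mol/s.
Outlet amounts (n = n₀ + Σ ν·ξ):
  V: 750 − 2(273) − 1(95.25) = 108.8
  U: 0 + 1(273) = 273
  Q: 0 + 1(95.25) = 95.25
Total out = 477 mol/s; y_Q = 95.25 / 477 = 0.1997.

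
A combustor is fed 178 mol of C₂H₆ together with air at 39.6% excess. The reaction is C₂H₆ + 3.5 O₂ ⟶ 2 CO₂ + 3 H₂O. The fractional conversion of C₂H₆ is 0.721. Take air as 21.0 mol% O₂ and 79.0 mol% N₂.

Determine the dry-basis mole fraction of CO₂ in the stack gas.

0.0642

Stoichiometric O₂ = 3.5 × 178 = 623 mol; O₂ fed = 623 × 1.396 = 869.7 mol.
N₂ fed = 869.7 × 79/21 = 3272 mol.
Fuel reacted = 0.721 × 178 → ξ = 128.3 mol.
Outlet (n = n₀ + ν ξ):
  C₂H₆: 178 − 1(128.3) = 49.66
  O₂: 869.7 − 3.5(128.3) = 420.5
  N₂: 3272 (inert)
  CO₂: 0 + 2(128.3) = 256.7
  H₂O: 0 + 3(128.3) = 385
Dry total = 3999 mol; y_CO₂ (dry) = 256.7 / 3999 = 0.06419.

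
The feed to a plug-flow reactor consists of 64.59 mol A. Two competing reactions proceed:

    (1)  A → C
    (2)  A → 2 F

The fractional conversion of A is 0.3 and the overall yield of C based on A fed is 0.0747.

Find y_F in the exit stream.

0.368

Yield of C: 1ξ₁ / 64.59 = 0.0747 → ξ₁ = 4.825 mol.
Conversion of A: 1ξ₁ + 1ξ₂ = 0.3 × 64.59 = 19.38 → ξ₂ = 14.55 mol.
Outlet amounts (n = n₀ + Σ ν·ξ):
  A: 64.59 − 1(4.825) − 1(14.55) = 45.21
  C: 0 + 1(4.825) = 4.825
  F: 0 + 2(14.55) = 29.1
Total out = 79.14 mol; y_F = 29.1 / 79.14 = 0.3677.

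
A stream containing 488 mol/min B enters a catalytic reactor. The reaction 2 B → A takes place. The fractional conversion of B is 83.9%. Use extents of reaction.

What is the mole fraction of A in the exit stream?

B reacted = 0.839 × 488 = 409.4 mol/min; ν_B = −2, so ξ = 409.4/2 = 204.7 mol/min.
Outlet amounts (n = n₀ + ν ξ):
  B: 488 − 2(204.7) = 78.57
  A: 0 + 1(204.7) = 204.7
Total out = 283.3 mol/min; y_A = 204.7 / 283.3 = 0.7227.

0.723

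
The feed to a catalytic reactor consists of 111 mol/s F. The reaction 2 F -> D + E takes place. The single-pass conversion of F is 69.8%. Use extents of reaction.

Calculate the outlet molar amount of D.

38.7 mol/s

F reacted = 0.698 × 111 = 77.48 mol/s; ν_F = −2, so ξ = 77.48/2 = 38.74 mol/s.
Outlet amounts (n = n₀ + ν ξ):
  F: 111 − 2(38.74) = 33.52
  D: 0 + 1(38.74) = 38.74
  E: 0 + 1(38.74) = 38.74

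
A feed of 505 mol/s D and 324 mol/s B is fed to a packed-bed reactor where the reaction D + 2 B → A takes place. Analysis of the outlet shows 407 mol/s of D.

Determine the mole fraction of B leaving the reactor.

0.202

For D: n = n₀ − 1ξ → 407 = 505 − 1ξ, giving ξ = 98 mol/s.
Outlet amounts (n = n₀ + ν ξ):
  D: 505 − 1(98) = 407
  B: 324 − 2(98) = 128
  A: 0 + 1(98) = 98
Total out = 633 mol/s; y_B = 128 / 633 = 0.2022.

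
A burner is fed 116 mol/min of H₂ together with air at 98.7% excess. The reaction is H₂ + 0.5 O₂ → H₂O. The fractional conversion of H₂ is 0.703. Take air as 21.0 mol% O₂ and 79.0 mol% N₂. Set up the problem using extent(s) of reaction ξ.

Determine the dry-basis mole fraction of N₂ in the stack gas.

Stoichiometric O₂ = 0.5 × 116 = 58 mol/min; O₂ fed = 58 × 1.987 = 115.2 mol/min.
N₂ fed = 115.2 × 79/21 = 433.5 mol/min.
Fuel reacted = 0.703 × 116 → ξ = 81.55 mol/min.
Outlet (n = n₀ + ν ξ):
  H₂: 116 − 1(81.55) = 34.45
  O₂: 115.2 − 0.5(81.55) = 74.47
  N₂: 433.5 (inert)
  H₂O: 0 + 1(81.55) = 81.55
Dry total = 542.5 mol/min; y_N₂ (dry) = 433.5 / 542.5 = 0.7992.

0.799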